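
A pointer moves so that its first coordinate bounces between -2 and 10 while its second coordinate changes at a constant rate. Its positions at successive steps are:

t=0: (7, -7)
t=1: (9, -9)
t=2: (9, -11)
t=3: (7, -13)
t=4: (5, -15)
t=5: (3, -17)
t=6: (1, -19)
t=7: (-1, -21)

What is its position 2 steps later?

The first coordinate reflects between -2 and 10, moving 2 per step.
  step 8: -1 → -1
  step 9: -1 → 1
The second coordinate changes by -2 each step: at step 9 it is -25.

(1, -25)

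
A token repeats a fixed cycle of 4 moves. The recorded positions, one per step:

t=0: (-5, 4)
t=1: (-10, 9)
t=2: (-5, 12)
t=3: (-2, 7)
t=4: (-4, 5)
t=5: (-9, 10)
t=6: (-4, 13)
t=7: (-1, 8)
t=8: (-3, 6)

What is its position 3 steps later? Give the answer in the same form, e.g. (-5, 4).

The moves between consecutive positions are (-5, +5), (+5, +3), (+3, -5), (-2, -2), (-5, +5), (+5, +3), (+3, -5), (-2, -2); they repeat the 4-cycle [(-5, +5), (+5, +3), (+3, -5), (-2, -2)].
step 9: apply (-5, +5) → (-8, 11)
step 10: apply (+5, +3) → (-3, 14)
step 11: apply (+3, -5) → (0, 9)

(0, 9)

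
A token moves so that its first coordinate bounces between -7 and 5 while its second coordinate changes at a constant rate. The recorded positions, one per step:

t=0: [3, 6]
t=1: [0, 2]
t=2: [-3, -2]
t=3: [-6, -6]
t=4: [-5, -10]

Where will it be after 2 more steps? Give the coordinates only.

The first coordinate travels 3 per step and bounces off the walls at -7 and 5.
  step 5: -5 → -2
  step 6: -2 → 1
The second coordinate changes by -4 each step: at step 6 it is -18.

[1, -18]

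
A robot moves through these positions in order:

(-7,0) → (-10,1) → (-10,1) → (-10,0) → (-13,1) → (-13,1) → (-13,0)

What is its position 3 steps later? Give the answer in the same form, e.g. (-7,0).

Step-to-step displacements: (-3,+1), (+0,+0), (+0,-1), (-3,+1), (+0,+0), (+0,-1) — a repeating cycle of length 3.
step 7: apply (-3,+1) → (-16,1)
step 8: apply (+0,+0) → (-16,1)
step 9: apply (+0,-1) → (-16,0)

(-16,0)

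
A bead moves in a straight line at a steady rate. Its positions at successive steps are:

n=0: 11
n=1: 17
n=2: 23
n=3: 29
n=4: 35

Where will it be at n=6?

Each step adds +6 to the position.
step 5: 35 + 6 → 41
step 6: 41 + 6 → 47

47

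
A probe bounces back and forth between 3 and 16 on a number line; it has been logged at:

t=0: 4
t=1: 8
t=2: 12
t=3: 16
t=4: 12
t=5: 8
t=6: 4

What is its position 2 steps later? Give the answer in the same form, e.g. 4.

The value travels 4 per step and bounces off the walls at 3 and 16.
  step 7: 4 → 6
  step 8: 6 → 10

10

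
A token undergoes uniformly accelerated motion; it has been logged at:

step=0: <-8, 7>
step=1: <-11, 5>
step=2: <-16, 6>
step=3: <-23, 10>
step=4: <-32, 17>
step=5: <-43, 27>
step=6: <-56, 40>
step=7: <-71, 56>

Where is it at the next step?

Successive displacements: <-3, -2>, <-5, +1>, <-7, +4>, <-9, +7>, <-11, +10>, <-13, +13>, <-15, +16> — each changes by <-2, +3>.
step 8: <-71, 56> + <-17, +19> → <-88, 75>

<-88, 75>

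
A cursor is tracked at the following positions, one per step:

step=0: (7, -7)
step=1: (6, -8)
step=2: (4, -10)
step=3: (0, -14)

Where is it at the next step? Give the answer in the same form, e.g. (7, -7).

Consecutive displacements (-1, -1), (-2, -2), (-4, -4) scale by a factor of 2 each step.
step 4: (0, -14) + (-8, -8) → (-8, -22)

(-8, -22)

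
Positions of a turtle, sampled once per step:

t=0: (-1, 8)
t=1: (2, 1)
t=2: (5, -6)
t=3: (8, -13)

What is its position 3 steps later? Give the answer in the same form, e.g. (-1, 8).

(17, -34)

Constant displacement of (+3, -7) per step.
step 4: (8, -13) + (+3, -7) → (11, -20)
step 5: (11, -20) + (+3, -7) → (14, -27)
step 6: (14, -27) + (+3, -7) → (17, -34)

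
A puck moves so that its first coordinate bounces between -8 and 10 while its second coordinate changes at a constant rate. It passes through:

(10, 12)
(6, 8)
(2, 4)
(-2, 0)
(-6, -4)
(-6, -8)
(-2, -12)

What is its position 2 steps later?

(6, -20)

The first coordinate reflects between -8 and 10, moving 4 per step.
  step 7: -2 → 2
  step 8: 2 → 6
The second coordinate changes by -4 each step: at step 8 it is -20.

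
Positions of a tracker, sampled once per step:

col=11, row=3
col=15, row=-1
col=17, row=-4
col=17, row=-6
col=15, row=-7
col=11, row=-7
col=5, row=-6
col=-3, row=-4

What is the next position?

col=-13, row=-1

Successive displacements: (+4, -4), (+2, -3), (+0, -2), (-2, -1), (-4, +0), (-6, +1), (-8, +2) — each changes by (-2, +1).
step 8: col=-3, row=-4 + (-10, +3) → col=-13, row=-1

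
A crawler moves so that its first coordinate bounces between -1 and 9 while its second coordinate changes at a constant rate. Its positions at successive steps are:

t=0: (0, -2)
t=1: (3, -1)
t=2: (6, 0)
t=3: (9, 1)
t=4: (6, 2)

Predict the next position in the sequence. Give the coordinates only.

(3, 3)

The first coordinate reflects between -1 and 9, moving 3 per step.
  step 5: 6 → 3
The second coordinate changes by +1 each step: at step 5 it is 3.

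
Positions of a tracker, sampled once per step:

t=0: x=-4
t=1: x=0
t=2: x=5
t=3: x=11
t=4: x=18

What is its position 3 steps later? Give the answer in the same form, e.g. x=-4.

First differences are +4, +5, +6, +7; their common second difference is +1 (constant acceleration).
step 5: 18 + 8 → x=26
step 6: 26 + 9 → x=35
step 7: 35 + 10 → x=45

x=45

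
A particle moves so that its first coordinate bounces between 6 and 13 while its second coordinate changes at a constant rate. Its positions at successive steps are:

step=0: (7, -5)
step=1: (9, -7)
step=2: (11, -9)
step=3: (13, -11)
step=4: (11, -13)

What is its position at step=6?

(7, -17)

The first coordinate reflects between 6 and 13, moving 2 per step.
  step 5: 11 → 9
  step 6: 9 → 7
The second coordinate changes by -2 each step: at step 6 it is -17.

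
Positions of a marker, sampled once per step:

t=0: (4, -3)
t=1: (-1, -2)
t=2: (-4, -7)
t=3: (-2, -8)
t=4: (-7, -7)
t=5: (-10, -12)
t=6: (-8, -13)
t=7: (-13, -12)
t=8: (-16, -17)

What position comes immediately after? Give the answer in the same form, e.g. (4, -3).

(-14, -18)

The moves between consecutive positions are (-5, +1), (-3, -5), (+2, -1), (-5, +1), (-3, -5), (+2, -1), (-5, +1), (-3, -5); they repeat the 3-cycle [(-5, +1), (-3, -5), (+2, -1)].
step 9: apply (+2, -1) → (-14, -18)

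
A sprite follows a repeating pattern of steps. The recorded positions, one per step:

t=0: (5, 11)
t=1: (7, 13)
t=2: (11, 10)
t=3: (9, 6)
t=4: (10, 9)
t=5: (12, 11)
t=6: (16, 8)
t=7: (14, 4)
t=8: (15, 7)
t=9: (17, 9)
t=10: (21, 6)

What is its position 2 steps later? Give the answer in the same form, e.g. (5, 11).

The moves between consecutive positions are (+2, +2), (+4, -3), (-2, -4), (+1, +3), (+2, +2), (+4, -3), (-2, -4), (+1, +3), (+2, +2), (+4, -3); they repeat the 4-cycle [(+2, +2), (+4, -3), (-2, -4), (+1, +3)].
step 11: apply (-2, -4) → (19, 2)
step 12: apply (+1, +3) → (20, 5)

(20, 5)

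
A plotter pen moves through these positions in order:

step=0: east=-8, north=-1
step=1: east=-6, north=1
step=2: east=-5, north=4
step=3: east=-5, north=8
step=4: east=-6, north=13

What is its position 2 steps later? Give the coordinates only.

east=-11, north=26

First differences are (+2, +2), (+1, +3), (+0, +4), (-1, +5); their common second difference is (-1, +1) (constant acceleration).
step 5: east=-6, north=13 + (-2, +6) → east=-8, north=19
step 6: east=-8, north=19 + (-3, +7) → east=-11, north=26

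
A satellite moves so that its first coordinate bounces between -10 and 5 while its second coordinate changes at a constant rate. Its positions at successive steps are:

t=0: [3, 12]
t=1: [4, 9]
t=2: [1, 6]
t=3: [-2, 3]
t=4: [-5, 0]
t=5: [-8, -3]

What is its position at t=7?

The first coordinate reflects between -10 and 5, moving 3 per step.
  step 6: -8 → -9
  step 7: -9 → -6
The second coordinate changes by -3 each step: at step 7 it is -9.

[-6, -9]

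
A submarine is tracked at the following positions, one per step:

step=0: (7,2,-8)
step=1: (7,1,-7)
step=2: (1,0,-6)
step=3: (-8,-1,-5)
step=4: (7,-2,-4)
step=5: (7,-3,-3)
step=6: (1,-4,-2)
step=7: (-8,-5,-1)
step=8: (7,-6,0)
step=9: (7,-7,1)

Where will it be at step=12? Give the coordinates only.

First: cycles through 7, 7, 1, -8 every 4 steps. Step 12 lands at position 0 of the cycle → 7.
Second: linear, -1 per step → -10 at step 12.
Third: linear, +1 per step → 4 at step 12.

(7,-10,4)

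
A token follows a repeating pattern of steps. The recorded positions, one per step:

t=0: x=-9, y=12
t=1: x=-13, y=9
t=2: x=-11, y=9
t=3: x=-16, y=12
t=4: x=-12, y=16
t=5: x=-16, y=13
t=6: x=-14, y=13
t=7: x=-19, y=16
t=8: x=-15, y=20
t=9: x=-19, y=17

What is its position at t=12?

x=-18, y=24

The moves between consecutive positions are (-4, -3), (+2, +0), (-5, +3), (+4, +4), (-4, -3), (+2, +0), (-5, +3), (+4, +4), (-4, -3); they repeat the 4-cycle [(-4, -3), (+2, +0), (-5, +3), (+4, +4)].
step 10: apply (+2, +0) → x=-17, y=17
step 11: apply (-5, +3) → x=-22, y=20
step 12: apply (+4, +4) → x=-18, y=24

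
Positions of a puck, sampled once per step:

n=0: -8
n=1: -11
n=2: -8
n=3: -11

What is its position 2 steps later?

The jumps are -3, +3, -3 — a geometric progression with ratio -1.
step 4: -11 + 3 → -8
step 5: -8 − 3 → -11

-11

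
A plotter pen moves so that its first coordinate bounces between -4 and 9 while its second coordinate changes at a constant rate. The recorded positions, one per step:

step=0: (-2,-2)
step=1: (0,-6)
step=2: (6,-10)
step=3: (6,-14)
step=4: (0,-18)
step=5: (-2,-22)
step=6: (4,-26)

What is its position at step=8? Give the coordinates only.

The first coordinate reflects between -4 and 9, moving 6 per step.
  step 7: 4 → 8
  step 8: 8 → 2
The second coordinate changes by -4 each step: at step 8 it is -34.

(2,-34)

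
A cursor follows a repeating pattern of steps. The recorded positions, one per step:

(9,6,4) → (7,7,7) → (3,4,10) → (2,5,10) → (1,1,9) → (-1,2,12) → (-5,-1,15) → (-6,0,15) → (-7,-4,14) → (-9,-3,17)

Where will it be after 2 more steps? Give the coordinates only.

Differencing gives (-2,+1,+3), (-4,-3,+3), (-1,+1,+0), (-1,-4,-1), (-2,+1,+3), (-4,-3,+3), (-1,+1,+0), (-1,-4,-1), (-2,+1,+3). This is the pattern (-2,+1,+3), (-4,-3,+3), (-1,+1,+0), (-1,-4,-1) repeated.
step 10: apply (-4,-3,+3) → (-13,-6,20)
step 11: apply (-1,+1,+0) → (-14,-5,20)

(-14,-5,20)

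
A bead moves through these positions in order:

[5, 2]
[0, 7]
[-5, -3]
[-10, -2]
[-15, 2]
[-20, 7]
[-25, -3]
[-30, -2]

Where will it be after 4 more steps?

[-50, -2]

The first coordinate changes by -5 each step, so at step 11 it is 5 + 11·(-5) = -50.
The second coordinate repeats the cycle [2, 7, -3, -2] with period 4; step 11 mod 4 = 3, giving -2.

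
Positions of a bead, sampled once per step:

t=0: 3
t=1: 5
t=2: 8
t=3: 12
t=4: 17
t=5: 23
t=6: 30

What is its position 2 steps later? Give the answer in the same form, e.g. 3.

47

First differences are +2, +3, +4, +5, +6, +7; their common second difference is +1 (constant acceleration).
step 7: 30 + 8 → 38
step 8: 38 + 9 → 47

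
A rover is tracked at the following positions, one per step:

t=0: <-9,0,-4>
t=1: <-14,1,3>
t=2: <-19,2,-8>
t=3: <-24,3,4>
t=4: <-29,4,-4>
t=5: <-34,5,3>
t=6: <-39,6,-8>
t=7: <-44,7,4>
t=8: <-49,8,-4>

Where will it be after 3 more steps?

<-64,11,4>

The first coordinate changes by -5 each step, so at step 11 it is -9 + 11·(-5) = -64.
The second coordinate changes by +1 each step, so at step 11 it is 0 + 11·(1) = 11.
The third coordinate repeats the cycle [-4, 3, -8, 4] with period 4; step 11 mod 4 = 3, giving 4.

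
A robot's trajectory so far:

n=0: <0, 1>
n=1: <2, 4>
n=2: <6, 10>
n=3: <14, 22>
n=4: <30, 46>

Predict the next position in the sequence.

The jumps are <+2, +3>, <+4, +6>, <+8, +12>, <+16, +24> — a geometric progression with ratio 2.
step 5: <30, 46> + <+32, +48> → <62, 94>

<62, 94>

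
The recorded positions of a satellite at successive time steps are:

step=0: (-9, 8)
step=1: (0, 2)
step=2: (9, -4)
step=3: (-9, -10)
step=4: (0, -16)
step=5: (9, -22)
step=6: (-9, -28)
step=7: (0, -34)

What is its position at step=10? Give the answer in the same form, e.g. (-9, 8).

First: cycles through -9, 0, 9 every 3 steps. Step 10 lands at position 1 of the cycle → 0.
Second: linear, -6 per step → -52 at step 10.

(0, -52)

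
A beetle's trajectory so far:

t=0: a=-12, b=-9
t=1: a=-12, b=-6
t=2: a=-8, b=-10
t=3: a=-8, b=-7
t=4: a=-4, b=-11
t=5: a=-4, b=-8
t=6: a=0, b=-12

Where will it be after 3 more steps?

Differencing gives (+0, +3), (+4, -4), (+0, +3), (+4, -4), (+0, +3), (+4, -4). This is the pattern (+0, +3), (+4, -4) repeated.
step 7: apply (+0, +3) → a=0, b=-9
step 8: apply (+4, -4) → a=4, b=-13
step 9: apply (+0, +3) → a=4, b=-10

a=4, b=-10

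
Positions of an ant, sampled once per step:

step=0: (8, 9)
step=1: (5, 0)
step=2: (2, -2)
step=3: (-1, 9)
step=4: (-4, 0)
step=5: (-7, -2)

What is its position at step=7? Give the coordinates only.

(-13, 0)

First: linear, -3 per step → -13 at step 7.
Second: cycles through 9, 0, -2 every 3 steps. Step 7 lands at position 1 of the cycle → 0.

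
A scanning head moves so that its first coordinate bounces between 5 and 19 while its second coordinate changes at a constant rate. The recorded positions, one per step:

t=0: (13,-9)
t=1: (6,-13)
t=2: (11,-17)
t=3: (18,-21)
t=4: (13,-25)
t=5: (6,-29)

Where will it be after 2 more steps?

(18,-37)

The first coordinate reflects between 5 and 19, moving 7 per step.
  step 6: 6 → 11
  step 7: 11 → 18
The second coordinate changes by -4 each step: at step 7 it is -37.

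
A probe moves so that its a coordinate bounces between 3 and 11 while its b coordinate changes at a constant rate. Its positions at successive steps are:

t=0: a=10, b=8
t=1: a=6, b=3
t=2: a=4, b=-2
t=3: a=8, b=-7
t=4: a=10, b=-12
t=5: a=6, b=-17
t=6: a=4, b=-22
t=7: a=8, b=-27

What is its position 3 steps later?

The a coordinate travels 4 per step and bounces off the walls at 3 and 11.
  step 8: 8 → 10
  step 9: 10 → 6
  step 10: 6 → 4
The b coordinate changes by -5 each step: at step 10 it is -42.

a=4, b=-42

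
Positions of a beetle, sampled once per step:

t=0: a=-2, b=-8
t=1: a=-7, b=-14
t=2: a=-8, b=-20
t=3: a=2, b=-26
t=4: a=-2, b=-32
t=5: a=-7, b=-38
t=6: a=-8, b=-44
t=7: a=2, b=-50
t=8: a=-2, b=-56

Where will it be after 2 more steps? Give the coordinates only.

A: cycles through -2, -7, -8, 2 every 4 steps. Step 10 lands at position 2 of the cycle → -8.
B: linear, -6 per step → -68 at step 10.

a=-8, b=-68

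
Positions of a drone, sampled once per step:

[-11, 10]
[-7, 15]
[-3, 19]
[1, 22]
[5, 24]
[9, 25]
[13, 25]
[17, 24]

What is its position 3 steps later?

Taking differences between consecutive positions: [+4, +5], [+4, +4], [+4, +3], [+4, +2], [+4, +1], [+4, +0], [+4, -1]. These grow by [+0, -1] each step.
step 8: [17, 24] + [+4, -2] → [21, 22]
step 9: [21, 22] + [+4, -3] → [25, 19]
step 10: [25, 19] + [+4, -4] → [29, 15]

[29, 15]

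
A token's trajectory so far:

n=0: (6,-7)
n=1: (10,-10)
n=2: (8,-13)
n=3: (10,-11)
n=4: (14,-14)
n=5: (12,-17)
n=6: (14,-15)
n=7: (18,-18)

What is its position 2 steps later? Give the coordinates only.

(18,-19)

The moves between consecutive positions are (+4,-3), (-2,-3), (+2,+2), (+4,-3), (-2,-3), (+2,+2), (+4,-3); they repeat the 3-cycle [(+4,-3), (-2,-3), (+2,+2)].
step 8: apply (-2,-3) → (16,-21)
step 9: apply (+2,+2) → (18,-19)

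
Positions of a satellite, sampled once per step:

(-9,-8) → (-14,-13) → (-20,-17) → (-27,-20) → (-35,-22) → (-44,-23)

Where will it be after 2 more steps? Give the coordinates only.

Successive displacements: (-5,-5), (-6,-4), (-7,-3), (-8,-2), (-9,-1) — each changes by (-1,+1).
step 6: (-44,-23) + (-10,+0) → (-54,-23)
step 7: (-54,-23) + (-11,+1) → (-65,-22)

(-65,-22)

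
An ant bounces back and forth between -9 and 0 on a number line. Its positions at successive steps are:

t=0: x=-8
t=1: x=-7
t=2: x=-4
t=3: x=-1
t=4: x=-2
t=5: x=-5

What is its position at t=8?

x=-4

The value reflects between -9 and 0, moving 3 per step.
  step 6: -5 → -8
  step 7: -8 → -7
  step 8: -7 → -4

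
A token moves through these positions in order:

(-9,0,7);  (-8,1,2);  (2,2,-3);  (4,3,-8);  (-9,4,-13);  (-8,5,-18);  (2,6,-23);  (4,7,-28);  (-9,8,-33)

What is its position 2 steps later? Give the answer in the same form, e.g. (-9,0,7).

First: cycles through -9, -8, 2, 4 every 4 steps. Step 10 lands at position 2 of the cycle → 2.
Second: linear, +1 per step → 10 at step 10.
Third: linear, -5 per step → -43 at step 10.

(2,10,-43)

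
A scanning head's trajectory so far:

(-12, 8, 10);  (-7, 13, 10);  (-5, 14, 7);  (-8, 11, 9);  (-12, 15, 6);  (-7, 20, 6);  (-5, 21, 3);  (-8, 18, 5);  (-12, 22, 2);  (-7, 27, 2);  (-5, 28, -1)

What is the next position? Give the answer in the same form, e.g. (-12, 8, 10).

The moves between consecutive positions are (+5, +5, +0), (+2, +1, -3), (-3, -3, +2), (-4, +4, -3), (+5, +5, +0), (+2, +1, -3), (-3, -3, +2), (-4, +4, -3), (+5, +5, +0), (+2, +1, -3); they repeat the 4-cycle [(+5, +5, +0), (+2, +1, -3), (-3, -3, +2), (-4, +4, -3)].
step 11: apply (-3, -3, +2) → (-8, 25, 1)

(-8, 25, 1)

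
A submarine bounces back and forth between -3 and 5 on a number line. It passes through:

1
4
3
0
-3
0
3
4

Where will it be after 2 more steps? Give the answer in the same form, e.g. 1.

The value reflects between -3 and 5, moving 3 per step.
  step 8: 4 → 1
  step 9: 1 → -2

-2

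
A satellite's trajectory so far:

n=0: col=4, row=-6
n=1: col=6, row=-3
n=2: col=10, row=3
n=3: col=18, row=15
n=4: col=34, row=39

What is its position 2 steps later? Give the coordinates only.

col=130, row=183

Consecutive displacements (+2,+3), (+4,+6), (+8,+12), (+16,+24) scale by a factor of 2 each step.
step 5: col=34, row=39 + (+32,+48) → col=66, row=87
step 6: col=66, row=87 + (+64,+96) → col=130, row=183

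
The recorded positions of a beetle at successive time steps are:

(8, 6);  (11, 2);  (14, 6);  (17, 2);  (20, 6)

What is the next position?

(23, 2)

The first coordinate changes by +3 each step, so at step 5 it is 8 + 5·(3) = 23.
The second coordinate repeats the cycle [6, 2] with period 2; step 5 mod 2 = 1, giving 2.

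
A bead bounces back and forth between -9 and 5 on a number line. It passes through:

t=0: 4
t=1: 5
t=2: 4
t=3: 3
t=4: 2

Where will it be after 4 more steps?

The value travels 1 per step and bounces off the walls at -9 and 5.
  step 5: 2 → 1
  step 6: 1 → 0
  step 7: 0 → -1
  step 8: -1 → -2

-2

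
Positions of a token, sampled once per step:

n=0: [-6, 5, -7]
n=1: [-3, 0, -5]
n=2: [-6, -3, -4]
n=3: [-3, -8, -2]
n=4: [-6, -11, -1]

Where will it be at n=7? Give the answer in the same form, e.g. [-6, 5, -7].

Differencing gives [+3, -5, +2], [-3, -3, +1], [+3, -5, +2], [-3, -3, +1]. This is the pattern [+3, -5, +2], [-3, -3, +1] repeated.
step 5: apply [+3, -5, +2] → [-3, -16, 1]
step 6: apply [-3, -3, +1] → [-6, -19, 2]
step 7: apply [+3, -5, +2] → [-3, -24, 4]

[-3, -24, 4]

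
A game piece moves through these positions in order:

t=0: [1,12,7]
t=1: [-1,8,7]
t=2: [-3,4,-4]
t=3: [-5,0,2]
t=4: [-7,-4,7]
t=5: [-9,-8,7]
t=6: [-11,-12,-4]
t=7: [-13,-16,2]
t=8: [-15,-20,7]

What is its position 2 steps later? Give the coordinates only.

[-19,-28,-4]

First: linear, -2 per step → -19 at step 10.
Second: linear, -4 per step → -28 at step 10.
Third: cycles through 7, 7, -4, 2 every 4 steps. Step 10 lands at position 2 of the cycle → -4.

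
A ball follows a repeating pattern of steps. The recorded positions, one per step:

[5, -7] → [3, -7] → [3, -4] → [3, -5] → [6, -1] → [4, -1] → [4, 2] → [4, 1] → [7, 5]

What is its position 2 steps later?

[5, 8]

Differencing gives [-2, +0], [+0, +3], [+0, -1], [+3, +4], [-2, +0], [+0, +3], [+0, -1], [+3, +4]. This is the pattern [-2, +0], [+0, +3], [+0, -1], [+3, +4] repeated.
step 9: apply [-2, +0] → [5, 5]
step 10: apply [+0, +3] → [5, 8]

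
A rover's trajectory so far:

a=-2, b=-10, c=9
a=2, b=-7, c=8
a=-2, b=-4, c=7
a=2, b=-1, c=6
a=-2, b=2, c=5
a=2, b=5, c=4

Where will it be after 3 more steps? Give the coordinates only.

a=-2, b=14, c=1

The a coordinate repeats the cycle [-2, 2] with period 2; step 8 mod 2 = 0, giving -2.
The b coordinate changes by +3 each step, so at step 8 it is -10 + 8·(3) = 14.
The c coordinate changes by -1 each step, so at step 8 it is 9 + 8·(-1) = 1.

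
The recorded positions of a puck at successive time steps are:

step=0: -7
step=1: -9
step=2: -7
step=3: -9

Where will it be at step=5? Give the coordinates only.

Step-to-step displacements: -2, +2, -2; each is -1× the previous.
step 4: -9 + 2 → -7
step 5: -7 − 2 → -9

-9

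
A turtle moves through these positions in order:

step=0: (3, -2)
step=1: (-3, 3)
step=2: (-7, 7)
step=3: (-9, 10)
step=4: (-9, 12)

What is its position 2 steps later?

(-3, 13)

Taking differences between consecutive positions: (-6, +5), (-4, +4), (-2, +3), (+0, +2). These grow by (+2, -1) each step.
step 5: (-9, 12) + (+2, +1) → (-7, 13)
step 6: (-7, 13) + (+4, +0) → (-3, 13)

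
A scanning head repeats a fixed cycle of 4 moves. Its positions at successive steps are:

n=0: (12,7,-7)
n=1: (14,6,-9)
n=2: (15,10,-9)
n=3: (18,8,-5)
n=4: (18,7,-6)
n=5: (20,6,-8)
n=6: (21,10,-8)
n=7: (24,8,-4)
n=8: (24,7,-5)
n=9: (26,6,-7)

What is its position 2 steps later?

(30,8,-3)

The moves between consecutive positions are (+2,-1,-2), (+1,+4,+0), (+3,-2,+4), (+0,-1,-1), (+2,-1,-2), (+1,+4,+0), (+3,-2,+4), (+0,-1,-1), (+2,-1,-2); they repeat the 4-cycle [(+2,-1,-2), (+1,+4,+0), (+3,-2,+4), (+0,-1,-1)].
step 10: apply (+1,+4,+0) → (27,10,-7)
step 11: apply (+3,-2,+4) → (30,8,-3)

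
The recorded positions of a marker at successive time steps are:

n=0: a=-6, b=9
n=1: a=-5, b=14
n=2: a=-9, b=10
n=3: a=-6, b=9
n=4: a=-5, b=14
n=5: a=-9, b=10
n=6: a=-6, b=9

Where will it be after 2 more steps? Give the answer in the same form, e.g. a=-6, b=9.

a=-9, b=10

The moves between consecutive positions are (+1, +5), (-4, -4), (+3, -1), (+1, +5), (-4, -4), (+3, -1); they repeat the 3-cycle [(+1, +5), (-4, -4), (+3, -1)].
step 7: apply (+1, +5) → a=-5, b=14
step 8: apply (-4, -4) → a=-9, b=10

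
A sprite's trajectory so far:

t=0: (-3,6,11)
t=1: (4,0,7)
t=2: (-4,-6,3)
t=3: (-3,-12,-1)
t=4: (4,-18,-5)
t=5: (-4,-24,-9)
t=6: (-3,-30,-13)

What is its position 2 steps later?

First: cycles through -3, 4, -4 every 3 steps. Step 8 lands at position 2 of the cycle → -4.
Second: linear, -6 per step → -42 at step 8.
Third: linear, -4 per step → -21 at step 8.

(-4,-42,-21)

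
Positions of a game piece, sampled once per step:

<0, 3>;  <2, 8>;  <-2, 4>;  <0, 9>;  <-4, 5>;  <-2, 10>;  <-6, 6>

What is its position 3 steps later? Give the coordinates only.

<-6, 12>

The moves between consecutive positions are <+2, +5>, <-4, -4>, <+2, +5>, <-4, -4>, <+2, +5>, <-4, -4>; they repeat the 2-cycle [<+2, +5>, <-4, -4>].
step 7: apply <+2, +5> → <-4, 11>
step 8: apply <-4, -4> → <-8, 7>
step 9: apply <+2, +5> → <-6, 12>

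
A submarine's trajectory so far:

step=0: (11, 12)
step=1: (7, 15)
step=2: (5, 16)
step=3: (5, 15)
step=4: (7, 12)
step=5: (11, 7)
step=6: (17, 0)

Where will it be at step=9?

First differences are (-4, +3), (-2, +1), (+0, -1), (+2, -3), (+4, -5), (+6, -7); their common second difference is (+2, -2) (constant acceleration).
step 7: (17, 0) + (+8, -9) → (25, -9)
step 8: (25, -9) + (+10, -11) → (35, -20)
step 9: (35, -20) + (+12, -13) → (47, -33)

(47, -33)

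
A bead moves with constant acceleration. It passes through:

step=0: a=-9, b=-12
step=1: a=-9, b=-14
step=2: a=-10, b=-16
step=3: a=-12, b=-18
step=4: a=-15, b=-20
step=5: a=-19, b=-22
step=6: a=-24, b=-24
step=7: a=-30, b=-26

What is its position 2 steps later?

a=-45, b=-30

Taking differences between consecutive positions: (+0,-2), (-1,-2), (-2,-2), (-3,-2), (-4,-2), (-5,-2), (-6,-2). These grow by (-1,+0) each step.
step 8: a=-30, b=-26 + (-7,-2) → a=-37, b=-28
step 9: a=-37, b=-28 + (-8,-2) → a=-45, b=-30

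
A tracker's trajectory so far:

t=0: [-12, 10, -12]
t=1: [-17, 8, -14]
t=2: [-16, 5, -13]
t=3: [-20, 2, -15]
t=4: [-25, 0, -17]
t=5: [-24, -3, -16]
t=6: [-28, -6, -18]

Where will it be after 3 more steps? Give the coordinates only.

Step-to-step displacements: [-5, -2, -2], [+1, -3, +1], [-4, -3, -2], [-5, -2, -2], [+1, -3, +1], [-4, -3, -2] — a repeating cycle of length 3.
step 7: apply [-5, -2, -2] → [-33, -8, -20]
step 8: apply [+1, -3, +1] → [-32, -11, -19]
step 9: apply [-4, -3, -2] → [-36, -14, -21]

[-36, -14, -21]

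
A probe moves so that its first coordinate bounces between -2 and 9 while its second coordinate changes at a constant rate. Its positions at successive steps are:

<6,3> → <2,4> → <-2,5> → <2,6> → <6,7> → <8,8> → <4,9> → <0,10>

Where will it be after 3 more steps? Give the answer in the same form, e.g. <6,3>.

The first coordinate reflects between -2 and 9, moving 4 per step.
  step 8: 0 → 0
  step 9: 0 → 4
  step 10: 4 → 8
The second coordinate changes by +1 each step: at step 10 it is 13.

<8,13>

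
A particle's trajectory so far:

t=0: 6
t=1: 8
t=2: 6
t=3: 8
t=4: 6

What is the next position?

8

Step-to-step displacements: +2, -2, +2, -2; each is -1× the previous.
step 5: 6 + 2 → 8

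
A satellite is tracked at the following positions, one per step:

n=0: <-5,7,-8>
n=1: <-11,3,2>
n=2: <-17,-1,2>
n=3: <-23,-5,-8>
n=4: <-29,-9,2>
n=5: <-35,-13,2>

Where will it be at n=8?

<-53,-25,2>

First: linear, -6 per step → -53 at step 8.
Second: linear, -4 per step → -25 at step 8.
Third: cycles through -8, 2, 2 every 3 steps. Step 8 lands at position 2 of the cycle → 2.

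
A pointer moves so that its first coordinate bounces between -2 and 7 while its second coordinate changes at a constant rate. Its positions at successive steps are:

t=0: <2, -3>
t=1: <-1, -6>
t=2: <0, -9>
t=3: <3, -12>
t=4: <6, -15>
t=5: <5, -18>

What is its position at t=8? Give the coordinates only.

<0, -27>

The first coordinate travels 3 per step and bounces off the walls at -2 and 7.
  step 6: 5 → 2
  step 7: 2 → -1
  step 8: -1 → 0
The second coordinate changes by -3 each step: at step 8 it is -27.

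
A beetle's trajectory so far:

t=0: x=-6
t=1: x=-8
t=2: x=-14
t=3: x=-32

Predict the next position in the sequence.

x=-86

Step-to-step displacements: -2, -6, -18; each is 3× the previous.
step 4: -32 − 54 → x=-86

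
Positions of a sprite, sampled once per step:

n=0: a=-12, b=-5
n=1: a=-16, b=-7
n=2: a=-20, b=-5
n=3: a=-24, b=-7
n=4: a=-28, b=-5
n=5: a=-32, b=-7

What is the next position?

The a coordinate changes by -4 each step, so at step 6 it is -12 + 6·(-4) = -36.
The b coordinate repeats the cycle [-5, -7] with period 2; step 6 mod 2 = 0, giving -5.

a=-36, b=-5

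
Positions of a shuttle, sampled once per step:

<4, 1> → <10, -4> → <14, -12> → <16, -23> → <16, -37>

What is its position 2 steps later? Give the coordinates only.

Taking differences between consecutive positions: <+6, -5>, <+4, -8>, <+2, -11>, <+0, -14>. These grow by <-2, -3> each step.
step 5: <16, -37> + <-2, -17> → <14, -54>
step 6: <14, -54> + <-4, -20> → <10, -74>

<10, -74>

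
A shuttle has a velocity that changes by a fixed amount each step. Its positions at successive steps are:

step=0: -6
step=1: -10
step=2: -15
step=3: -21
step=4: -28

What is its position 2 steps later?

Taking differences between consecutive positions: -4, -5, -6, -7. These grow by -1 each step.
step 5: -28 − 8 → -36
step 6: -36 − 9 → -45

-45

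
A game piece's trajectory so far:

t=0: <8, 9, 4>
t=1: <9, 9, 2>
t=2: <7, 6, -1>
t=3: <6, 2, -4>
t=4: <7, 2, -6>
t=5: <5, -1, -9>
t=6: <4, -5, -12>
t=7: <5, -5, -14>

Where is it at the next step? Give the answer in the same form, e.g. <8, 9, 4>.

Step-to-step displacements: <+1, +0, -2>, <-2, -3, -3>, <-1, -4, -3>, <+1, +0, -2>, <-2, -3, -3>, <-1, -4, -3>, <+1, +0, -2> — a repeating cycle of length 3.
step 8: apply <-2, -3, -3> → <3, -8, -17>

<3, -8, -17>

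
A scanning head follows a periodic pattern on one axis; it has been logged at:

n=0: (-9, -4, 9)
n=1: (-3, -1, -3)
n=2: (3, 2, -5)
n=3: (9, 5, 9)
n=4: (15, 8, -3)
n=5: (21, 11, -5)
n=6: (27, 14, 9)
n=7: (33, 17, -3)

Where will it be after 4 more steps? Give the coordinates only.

First: linear, +6 per step → 57 at step 11.
Second: linear, +3 per step → 29 at step 11.
Third: cycles through 9, -3, -5 every 3 steps. Step 11 lands at position 2 of the cycle → -5.

(57, 29, -5)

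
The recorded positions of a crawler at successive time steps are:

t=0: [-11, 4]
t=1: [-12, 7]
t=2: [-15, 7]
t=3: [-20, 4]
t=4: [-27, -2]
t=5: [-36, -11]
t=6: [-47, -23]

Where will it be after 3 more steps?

Taking differences between consecutive positions: [-1, +3], [-3, +0], [-5, -3], [-7, -6], [-9, -9], [-11, -12]. These grow by [-2, -3] each step.
step 7: [-47, -23] + [-13, -15] → [-60, -38]
step 8: [-60, -38] + [-15, -18] → [-75, -56]
step 9: [-75, -56] + [-17, -21] → [-92, -77]

[-92, -77]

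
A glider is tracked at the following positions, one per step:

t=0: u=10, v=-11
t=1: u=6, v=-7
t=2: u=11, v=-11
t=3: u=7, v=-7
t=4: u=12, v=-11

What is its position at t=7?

u=9, v=-7

Differencing gives (-4, +4), (+5, -4), (-4, +4), (+5, -4). This is the pattern (-4, +4), (+5, -4) repeated.
step 5: apply (-4, +4) → u=8, v=-7
step 6: apply (+5, -4) → u=13, v=-11
step 7: apply (-4, +4) → u=9, v=-7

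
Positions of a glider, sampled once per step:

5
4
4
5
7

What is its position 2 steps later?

14

First differences are -1, +0, +1, +2; their common second difference is +1 (constant acceleration).
step 5: 7 + 3 → 10
step 6: 10 + 4 → 14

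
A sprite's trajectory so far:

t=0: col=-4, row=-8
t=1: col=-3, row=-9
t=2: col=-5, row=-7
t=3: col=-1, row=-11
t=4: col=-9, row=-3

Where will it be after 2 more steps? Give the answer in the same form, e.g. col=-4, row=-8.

col=-25, row=13

Step-to-step displacements: (+1, -1), (-2, +2), (+4, -4), (-8, +8); each is -2× the previous.
step 5: col=-9, row=-3 + (+16, -16) → col=7, row=-19
step 6: col=7, row=-19 + (-32, +32) → col=-25, row=13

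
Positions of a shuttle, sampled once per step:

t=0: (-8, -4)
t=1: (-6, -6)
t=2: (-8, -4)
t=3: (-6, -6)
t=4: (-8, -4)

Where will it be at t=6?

(-8, -4)

Step-to-step displacements: (+2, -2), (-2, +2), (+2, -2), (-2, +2); each is -1× the previous.
step 5: (-8, -4) + (+2, -2) → (-6, -6)
step 6: (-6, -6) + (-2, +2) → (-8, -4)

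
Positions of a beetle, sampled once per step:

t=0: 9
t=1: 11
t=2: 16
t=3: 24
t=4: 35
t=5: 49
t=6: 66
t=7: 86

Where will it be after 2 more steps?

135

Taking differences between consecutive positions: +2, +5, +8, +11, +14, +17, +20. These grow by +3 each step.
step 8: 86 + 23 → 109
step 9: 109 + 26 → 135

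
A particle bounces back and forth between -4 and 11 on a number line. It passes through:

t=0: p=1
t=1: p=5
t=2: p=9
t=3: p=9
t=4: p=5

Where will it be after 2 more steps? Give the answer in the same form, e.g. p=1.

The value reflects between -4 and 11, moving 4 per step.
  step 5: 5 → 1
  step 6: 1 → -3

p=-3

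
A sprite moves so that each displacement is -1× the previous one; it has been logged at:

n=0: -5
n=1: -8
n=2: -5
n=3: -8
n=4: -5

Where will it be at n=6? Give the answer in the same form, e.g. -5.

The jumps are -3, +3, -3, +3 — a geometric progression with ratio -1.
step 5: -5 − 3 → -8
step 6: -8 + 3 → -5

-5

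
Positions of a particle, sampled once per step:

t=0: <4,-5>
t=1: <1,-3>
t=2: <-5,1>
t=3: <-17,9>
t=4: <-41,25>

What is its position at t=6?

<-185,121>

The jumps are <-3,+2>, <-6,+4>, <-12,+8>, <-24,+16> — a geometric progression with ratio 2.
step 5: <-41,25> + <-48,+32> → <-89,57>
step 6: <-89,57> + <-96,+64> → <-185,121>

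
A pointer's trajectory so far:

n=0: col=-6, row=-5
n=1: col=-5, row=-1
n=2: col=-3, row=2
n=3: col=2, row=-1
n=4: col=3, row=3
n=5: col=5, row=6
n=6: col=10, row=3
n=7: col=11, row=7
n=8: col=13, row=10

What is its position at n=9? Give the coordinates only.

Differencing gives (+1,+4), (+2,+3), (+5,-3), (+1,+4), (+2,+3), (+5,-3), (+1,+4), (+2,+3). This is the pattern (+1,+4), (+2,+3), (+5,-3) repeated.
step 9: apply (+5,-3) → col=18, row=7

col=18, row=7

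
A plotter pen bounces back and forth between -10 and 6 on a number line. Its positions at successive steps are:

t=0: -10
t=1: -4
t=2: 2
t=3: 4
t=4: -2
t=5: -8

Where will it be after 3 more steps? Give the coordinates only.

The value travels 6 per step and bounces off the walls at -10 and 6.
  step 6: -8 → -6
  step 7: -6 → 0
  step 8: 0 → 6

6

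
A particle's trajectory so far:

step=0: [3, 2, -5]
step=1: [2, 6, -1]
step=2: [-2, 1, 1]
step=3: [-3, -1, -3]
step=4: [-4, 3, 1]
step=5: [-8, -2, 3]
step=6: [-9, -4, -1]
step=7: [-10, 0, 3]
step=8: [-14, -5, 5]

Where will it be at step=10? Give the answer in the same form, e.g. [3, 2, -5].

[-16, -3, 5]

Step-to-step displacements: [-1, +4, +4], [-4, -5, +2], [-1, -2, -4], [-1, +4, +4], [-4, -5, +2], [-1, -2, -4], [-1, +4, +4], [-4, -5, +2] — a repeating cycle of length 3.
step 9: apply [-1, -2, -4] → [-15, -7, 1]
step 10: apply [-1, +4, +4] → [-16, -3, 5]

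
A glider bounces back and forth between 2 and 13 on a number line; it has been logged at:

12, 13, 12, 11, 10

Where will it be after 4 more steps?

6

The value travels 1 per step and bounces off the walls at 2 and 13.
  step 5: 10 → 9
  step 6: 9 → 8
  step 7: 8 → 7
  step 8: 7 → 6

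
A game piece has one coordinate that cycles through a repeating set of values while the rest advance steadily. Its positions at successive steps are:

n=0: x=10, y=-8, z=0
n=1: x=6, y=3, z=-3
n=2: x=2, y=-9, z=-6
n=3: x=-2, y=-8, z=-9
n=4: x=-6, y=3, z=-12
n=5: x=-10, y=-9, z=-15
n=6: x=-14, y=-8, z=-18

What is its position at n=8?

x=-22, y=-9, z=-24

X: linear, -4 per step → -22 at step 8.
Y: cycles through -8, 3, -9 every 3 steps. Step 8 lands at position 2 of the cycle → -9.
Z: linear, -3 per step → -24 at step 8.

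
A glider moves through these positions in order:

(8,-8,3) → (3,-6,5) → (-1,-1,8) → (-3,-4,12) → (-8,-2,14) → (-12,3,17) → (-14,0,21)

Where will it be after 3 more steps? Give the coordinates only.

Step-to-step displacements: (-5,+2,+2), (-4,+5,+3), (-2,-3,+4), (-5,+2,+2), (-4,+5,+3), (-2,-3,+4) — a repeating cycle of length 3.
step 7: apply (-5,+2,+2) → (-19,2,23)
step 8: apply (-4,+5,+3) → (-23,7,26)
step 9: apply (-2,-3,+4) → (-25,4,30)

(-25,4,30)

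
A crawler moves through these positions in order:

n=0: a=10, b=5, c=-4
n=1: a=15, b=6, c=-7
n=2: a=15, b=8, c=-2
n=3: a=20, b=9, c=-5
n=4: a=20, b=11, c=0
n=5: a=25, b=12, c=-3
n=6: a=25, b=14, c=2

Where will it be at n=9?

a=35, b=18, c=1

The moves between consecutive positions are (+5, +1, -3), (+0, +2, +5), (+5, +1, -3), (+0, +2, +5), (+5, +1, -3), (+0, +2, +5); they repeat the 2-cycle [(+5, +1, -3), (+0, +2, +5)].
step 7: apply (+5, +1, -3) → a=30, b=15, c=-1
step 8: apply (+0, +2, +5) → a=30, b=17, c=4
step 9: apply (+5, +1, -3) → a=35, b=18, c=1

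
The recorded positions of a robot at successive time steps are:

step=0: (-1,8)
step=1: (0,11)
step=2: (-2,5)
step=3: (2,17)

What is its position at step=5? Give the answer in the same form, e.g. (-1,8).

Consecutive displacements (+1,+3), (-2,-6), (+4,+12) scale by a factor of -2 each step.
step 4: (2,17) + (-8,-24) → (-6,-7)
step 5: (-6,-7) + (+16,+48) → (10,41)

(10,41)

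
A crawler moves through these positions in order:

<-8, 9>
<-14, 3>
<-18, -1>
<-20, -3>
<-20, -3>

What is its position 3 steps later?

Taking differences between consecutive positions: <-6, -6>, <-4, -4>, <-2, -2>, <+0, +0>. These grow by <+2, +2> each step.
step 5: <-20, -3> + <+2, +2> → <-18, -1>
step 6: <-18, -1> + <+4, +4> → <-14, 3>
step 7: <-14, 3> + <+6, +6> → <-8, 9>

<-8, 9>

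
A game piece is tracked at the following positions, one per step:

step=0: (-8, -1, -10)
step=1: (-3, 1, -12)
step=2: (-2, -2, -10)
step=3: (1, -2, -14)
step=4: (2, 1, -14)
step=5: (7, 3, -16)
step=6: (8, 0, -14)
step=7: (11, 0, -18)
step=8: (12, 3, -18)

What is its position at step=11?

(21, 2, -22)

The moves between consecutive positions are (+5, +2, -2), (+1, -3, +2), (+3, +0, -4), (+1, +3, +0), (+5, +2, -2), (+1, -3, +2), (+3, +0, -4), (+1, +3, +0); they repeat the 4-cycle [(+5, +2, -2), (+1, -3, +2), (+3, +0, -4), (+1, +3, +0)].
step 9: apply (+5, +2, -2) → (17, 5, -20)
step 10: apply (+1, -3, +2) → (18, 2, -18)
step 11: apply (+3, +0, -4) → (21, 2, -22)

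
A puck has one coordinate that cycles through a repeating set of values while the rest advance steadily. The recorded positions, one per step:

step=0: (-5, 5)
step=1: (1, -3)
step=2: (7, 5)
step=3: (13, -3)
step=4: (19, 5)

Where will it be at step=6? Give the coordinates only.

First: linear, +6 per step → 31 at step 6.
Second: cycles through 5, -3 every 2 steps. Step 6 lands at position 0 of the cycle → 5.

(31, 5)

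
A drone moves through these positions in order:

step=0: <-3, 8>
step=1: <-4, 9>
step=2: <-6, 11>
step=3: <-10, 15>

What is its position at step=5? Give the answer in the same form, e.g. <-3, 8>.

<-34, 39>

The jumps are <-1, +1>, <-2, +2>, <-4, +4> — a geometric progression with ratio 2.
step 4: <-10, 15> + <-8, +8> → <-18, 23>
step 5: <-18, 23> + <-16, +16> → <-34, 39>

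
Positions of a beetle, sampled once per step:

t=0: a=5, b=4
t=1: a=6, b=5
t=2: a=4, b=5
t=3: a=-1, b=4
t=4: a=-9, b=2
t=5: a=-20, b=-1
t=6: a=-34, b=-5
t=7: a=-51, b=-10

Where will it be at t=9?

a=-94, b=-23

Taking differences between consecutive positions: (+1, +1), (-2, +0), (-5, -1), (-8, -2), (-11, -3), (-14, -4), (-17, -5). These grow by (-3, -1) each step.
step 8: a=-51, b=-10 + (-20, -6) → a=-71, b=-16
step 9: a=-71, b=-16 + (-23, -7) → a=-94, b=-23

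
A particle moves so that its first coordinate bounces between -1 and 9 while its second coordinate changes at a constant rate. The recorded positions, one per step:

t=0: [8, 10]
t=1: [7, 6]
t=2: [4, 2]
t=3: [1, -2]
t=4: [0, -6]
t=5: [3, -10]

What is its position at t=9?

The first coordinate travels 3 per step and bounces off the walls at -1 and 9.
  step 6: 3 → 6
  step 7: 6 → 9
  step 8: 9 → 6
  step 9: 6 → 3
The second coordinate changes by -4 each step: at step 9 it is -26.

[3, -26]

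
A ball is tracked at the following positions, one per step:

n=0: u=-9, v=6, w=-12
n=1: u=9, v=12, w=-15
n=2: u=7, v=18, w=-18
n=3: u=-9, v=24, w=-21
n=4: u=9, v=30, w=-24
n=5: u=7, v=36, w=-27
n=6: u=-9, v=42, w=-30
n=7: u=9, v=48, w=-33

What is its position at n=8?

u=7, v=54, w=-36

U: cycles through -9, 9, 7 every 3 steps. Step 8 lands at position 2 of the cycle → 7.
V: linear, +6 per step → 54 at step 8.
W: linear, -3 per step → -36 at step 8.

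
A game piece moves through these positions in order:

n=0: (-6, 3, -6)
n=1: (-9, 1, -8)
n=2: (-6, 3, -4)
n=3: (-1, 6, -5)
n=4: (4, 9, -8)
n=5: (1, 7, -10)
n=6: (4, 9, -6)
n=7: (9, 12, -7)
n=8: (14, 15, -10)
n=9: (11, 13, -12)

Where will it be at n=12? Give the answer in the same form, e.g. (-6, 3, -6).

(24, 21, -12)

The moves between consecutive positions are (-3, -2, -2), (+3, +2, +4), (+5, +3, -1), (+5, +3, -3), (-3, -2, -2), (+3, +2, +4), (+5, +3, -1), (+5, +3, -3), (-3, -2, -2); they repeat the 4-cycle [(-3, -2, -2), (+3, +2, +4), (+5, +3, -1), (+5, +3, -3)].
step 10: apply (+3, +2, +4) → (14, 15, -8)
step 11: apply (+5, +3, -1) → (19, 18, -9)
step 12: apply (+5, +3, -3) → (24, 21, -12)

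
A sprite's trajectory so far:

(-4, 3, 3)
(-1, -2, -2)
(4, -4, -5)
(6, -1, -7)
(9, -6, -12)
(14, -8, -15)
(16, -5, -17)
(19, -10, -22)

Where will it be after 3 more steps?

(29, -14, -32)

Step-to-step displacements: (+3, -5, -5), (+5, -2, -3), (+2, +3, -2), (+3, -5, -5), (+5, -2, -3), (+2, +3, -2), (+3, -5, -5) — a repeating cycle of length 3.
step 8: apply (+5, -2, -3) → (24, -12, -25)
step 9: apply (+2, +3, -2) → (26, -9, -27)
step 10: apply (+3, -5, -5) → (29, -14, -32)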